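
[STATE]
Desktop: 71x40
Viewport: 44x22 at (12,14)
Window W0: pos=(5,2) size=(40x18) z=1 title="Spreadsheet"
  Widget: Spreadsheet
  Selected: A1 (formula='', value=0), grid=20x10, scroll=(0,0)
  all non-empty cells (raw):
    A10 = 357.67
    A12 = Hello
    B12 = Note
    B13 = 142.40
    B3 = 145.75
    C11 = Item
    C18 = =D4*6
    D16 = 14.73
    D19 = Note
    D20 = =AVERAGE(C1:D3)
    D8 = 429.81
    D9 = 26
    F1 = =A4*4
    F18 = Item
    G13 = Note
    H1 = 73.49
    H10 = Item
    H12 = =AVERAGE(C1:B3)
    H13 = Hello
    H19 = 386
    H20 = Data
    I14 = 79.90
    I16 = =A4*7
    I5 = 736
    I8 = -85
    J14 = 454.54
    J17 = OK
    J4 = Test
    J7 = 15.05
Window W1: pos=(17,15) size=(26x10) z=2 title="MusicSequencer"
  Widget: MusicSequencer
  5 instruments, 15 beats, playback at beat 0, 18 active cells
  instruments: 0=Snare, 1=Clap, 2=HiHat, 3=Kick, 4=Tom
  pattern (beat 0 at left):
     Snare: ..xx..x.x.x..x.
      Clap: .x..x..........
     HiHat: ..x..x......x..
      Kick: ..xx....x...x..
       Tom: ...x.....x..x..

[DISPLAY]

     0       0       0       0  ┃           
     ┏━━━━━━━━━━━━━━━━━━━━━━━━┓ ┃           
     ┃ MusicSequencer         ┃ ┃           
357.6┠────────────────────────┨ ┃           
     ┃      ▼12345678901234   ┃ ┃           
━━━━━┃ Snare··██··█·█·█··█·   ┃━┛           
     ┃  Clap·█··█··········   ┃             
     ┃ HiHat··█··█······█··   ┃             
     ┃  Kick··██····█···█··   ┃             
     ┃   Tom···█·····█··█··   ┃             
     ┗━━━━━━━━━━━━━━━━━━━━━━━━┛             
                                            
                                            
                                            
                                            
                                            
                                            
                                            
                                            
                                            
                                            
                                            


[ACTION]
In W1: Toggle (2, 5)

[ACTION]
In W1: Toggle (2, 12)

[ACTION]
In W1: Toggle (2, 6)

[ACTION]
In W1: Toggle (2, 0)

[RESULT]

     0       0       0       0  ┃           
     ┏━━━━━━━━━━━━━━━━━━━━━━━━┓ ┃           
     ┃ MusicSequencer         ┃ ┃           
357.6┠────────────────────────┨ ┃           
     ┃      ▼12345678901234   ┃ ┃           
━━━━━┃ Snare··██··█·█·█··█·   ┃━┛           
     ┃  Clap·█··█··········   ┃             
     ┃ HiHat█·█···█········   ┃             
     ┃  Kick··██····█···█··   ┃             
     ┃   Tom···█·····█··█··   ┃             
     ┗━━━━━━━━━━━━━━━━━━━━━━━━┛             
                                            
                                            
                                            
                                            
                                            
                                            
                                            
                                            
                                            
                                            
                                            


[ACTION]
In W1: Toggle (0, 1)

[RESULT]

     0       0       0       0  ┃           
     ┏━━━━━━━━━━━━━━━━━━━━━━━━┓ ┃           
     ┃ MusicSequencer         ┃ ┃           
357.6┠────────────────────────┨ ┃           
     ┃      ▼12345678901234   ┃ ┃           
━━━━━┃ Snare·███··█·█·█··█·   ┃━┛           
     ┃  Clap·█··█··········   ┃             
     ┃ HiHat█·█···█········   ┃             
     ┃  Kick··██····█···█··   ┃             
     ┃   Tom···█·····█··█··   ┃             
     ┗━━━━━━━━━━━━━━━━━━━━━━━━┛             
                                            
                                            
                                            
                                            
                                            
                                            
                                            
                                            
                                            
                                            
                                            


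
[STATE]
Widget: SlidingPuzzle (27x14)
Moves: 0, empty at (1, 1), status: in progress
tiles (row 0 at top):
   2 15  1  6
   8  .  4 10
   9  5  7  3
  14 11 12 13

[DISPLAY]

┌────┬────┬────┬────┐      
│  2 │ 15 │  1 │  6 │      
├────┼────┼────┼────┤      
│  8 │    │  4 │ 10 │      
├────┼────┼────┼────┤      
│  9 │  5 │  7 │  3 │      
├────┼────┼────┼────┤      
│ 14 │ 11 │ 12 │ 13 │      
└────┴────┴────┴────┘      
Moves: 0                   
                           
                           
                           
                           


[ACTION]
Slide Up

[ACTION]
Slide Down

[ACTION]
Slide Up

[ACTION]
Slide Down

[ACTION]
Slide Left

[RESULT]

┌────┬────┬────┬────┐      
│  2 │ 15 │  1 │  6 │      
├────┼────┼────┼────┤      
│  8 │  4 │    │ 10 │      
├────┼────┼────┼────┤      
│  9 │  5 │  7 │  3 │      
├────┼────┼────┼────┤      
│ 14 │ 11 │ 12 │ 13 │      
└────┴────┴────┴────┘      
Moves: 5                   
                           
                           
                           
                           


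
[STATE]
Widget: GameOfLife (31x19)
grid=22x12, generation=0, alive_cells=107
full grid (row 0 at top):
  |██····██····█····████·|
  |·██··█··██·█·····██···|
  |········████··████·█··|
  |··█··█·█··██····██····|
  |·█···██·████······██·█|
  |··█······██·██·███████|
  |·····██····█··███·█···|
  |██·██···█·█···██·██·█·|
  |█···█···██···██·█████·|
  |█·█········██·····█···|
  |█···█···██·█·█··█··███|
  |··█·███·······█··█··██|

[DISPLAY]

Gen: 0                         
██····██····█····████·         
·██··█··██·█·····██···         
········████··████·█··         
··█··█·█··██····██····         
·█···██·████······██·█         
··█······██·██·███████         
·····██····█··███·█···         
██·██···█·█···██·██·█·         
█···█···██···██·█████·         
█·█········██·····█···         
█···█···██·█·█··█··███         
··█·███·······█··█··██         
                               
                               
                               
                               
                               
                               


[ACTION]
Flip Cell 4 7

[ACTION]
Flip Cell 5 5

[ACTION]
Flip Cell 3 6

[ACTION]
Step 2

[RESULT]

Gen: 2                         
█·█···██··············         
···█·██····██···█·····         
█·█··██·····██·····██·         
···███··············█·         
···███······██·······█         
····█······███······██         
██···███···███······██         
█·····███···········██         
█·█·█··██···███·█···██         
·█·██···········█·██·█         
·····█····███·██████·█         
···███·············█··         
                               
                               
                               
                               
                               
                               


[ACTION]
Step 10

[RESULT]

Gen: 12                        
······················         
·██···········█·█·····         
·██··········█··█·····         
·············██·█·····         
·············█········         
···········███········         
██···········█·█······         
██·············█······         
·····██·······███·····         
······················         
·············█·█·█····         
··············███·····         
                               
                               
                               
                               
                               
                               


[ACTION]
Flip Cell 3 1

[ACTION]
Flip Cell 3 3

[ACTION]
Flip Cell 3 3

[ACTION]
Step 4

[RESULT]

Gen: 16                        
······················         
······················         
················██····         
···········██·█··█····         
·············██·█·····         
······················         
██····················         
██·············█······         
··············█·█·····         
···············███····         
·············██·██····         
······················         
                               
                               
                               
                               
                               
                               


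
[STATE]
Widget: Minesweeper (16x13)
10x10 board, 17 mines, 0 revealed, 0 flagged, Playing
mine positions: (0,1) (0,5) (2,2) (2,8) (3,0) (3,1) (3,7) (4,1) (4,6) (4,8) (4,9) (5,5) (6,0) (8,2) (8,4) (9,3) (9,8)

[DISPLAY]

■■■■■■■■■■      
■■■■■■■■■■      
■■■■■■■■■■      
■■■■■■■■■■      
■■■■■■■■■■      
■■■■■■■■■■      
■■■■■■■■■■      
■■■■■■■■■■      
■■■■■■■■■■      
■■■■■■■■■■      
                
                
                


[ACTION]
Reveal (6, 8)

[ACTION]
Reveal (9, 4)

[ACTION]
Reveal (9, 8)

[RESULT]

■✹■■■✹■■■■      
■■■■■■■■■■      
■■✹■■■■■✹■      
✹✹■■■■■✹■■      
■✹■■■■✹■✹✹      
■■■■■✹2222      
✹■■■■11         
■■■■■1          
■■✹■✹1 111      
■■■✹21 1✹■      
                
                
                


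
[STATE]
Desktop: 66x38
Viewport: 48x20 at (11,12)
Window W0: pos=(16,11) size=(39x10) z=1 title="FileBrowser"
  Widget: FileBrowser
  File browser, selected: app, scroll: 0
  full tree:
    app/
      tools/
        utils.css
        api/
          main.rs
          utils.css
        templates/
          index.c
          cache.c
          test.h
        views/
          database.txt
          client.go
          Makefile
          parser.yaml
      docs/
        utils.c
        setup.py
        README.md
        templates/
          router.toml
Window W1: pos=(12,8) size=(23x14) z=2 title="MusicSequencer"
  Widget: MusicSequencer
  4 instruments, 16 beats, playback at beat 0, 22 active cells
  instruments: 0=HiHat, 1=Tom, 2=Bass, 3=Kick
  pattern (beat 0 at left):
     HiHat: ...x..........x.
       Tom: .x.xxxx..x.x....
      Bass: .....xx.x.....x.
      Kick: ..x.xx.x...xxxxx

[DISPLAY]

 ┃ HiHat···█··········█┃                   ┃    
 ┃   Tom·█·████··█·█···┃───────────────────┨    
 ┃  Bass·····██·█·····█┃                   ┃    
 ┃  Kick··█·██·█···████┃                   ┃    
 ┃                     ┃                   ┃    
 ┃                     ┃                   ┃    
 ┃                     ┃                   ┃    
 ┃                     ┃                   ┃    
 ┃                     ┃━━━━━━━━━━━━━━━━━━━┛    
 ┗━━━━━━━━━━━━━━━━━━━━━┛                        
                                                
                                                
                                                
                                                
                                                
                                                
                                                
                                                
                                                
                                                


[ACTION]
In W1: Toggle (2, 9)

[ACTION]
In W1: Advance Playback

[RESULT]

 ┃ HiHat···█··········█┃                   ┃    
 ┃   Tom·█·████··█·█···┃───────────────────┨    
 ┃  Bass·····██·██····█┃                   ┃    
 ┃  Kick··█·██·█···████┃                   ┃    
 ┃                     ┃                   ┃    
 ┃                     ┃                   ┃    
 ┃                     ┃                   ┃    
 ┃                     ┃                   ┃    
 ┃                     ┃━━━━━━━━━━━━━━━━━━━┛    
 ┗━━━━━━━━━━━━━━━━━━━━━┛                        
                                                
                                                
                                                
                                                
                                                
                                                
                                                
                                                
                                                
                                                


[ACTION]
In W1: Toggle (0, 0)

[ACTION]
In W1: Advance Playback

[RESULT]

 ┃ HiHat█··█··········█┃                   ┃    
 ┃   Tom·█·████··█·█···┃───────────────────┨    
 ┃  Bass·····██·██····█┃                   ┃    
 ┃  Kick··█·██·█···████┃                   ┃    
 ┃                     ┃                   ┃    
 ┃                     ┃                   ┃    
 ┃                     ┃                   ┃    
 ┃                     ┃                   ┃    
 ┃                     ┃━━━━━━━━━━━━━━━━━━━┛    
 ┗━━━━━━━━━━━━━━━━━━━━━┛                        
                                                
                                                
                                                
                                                
                                                
                                                
                                                
                                                
                                                
                                                


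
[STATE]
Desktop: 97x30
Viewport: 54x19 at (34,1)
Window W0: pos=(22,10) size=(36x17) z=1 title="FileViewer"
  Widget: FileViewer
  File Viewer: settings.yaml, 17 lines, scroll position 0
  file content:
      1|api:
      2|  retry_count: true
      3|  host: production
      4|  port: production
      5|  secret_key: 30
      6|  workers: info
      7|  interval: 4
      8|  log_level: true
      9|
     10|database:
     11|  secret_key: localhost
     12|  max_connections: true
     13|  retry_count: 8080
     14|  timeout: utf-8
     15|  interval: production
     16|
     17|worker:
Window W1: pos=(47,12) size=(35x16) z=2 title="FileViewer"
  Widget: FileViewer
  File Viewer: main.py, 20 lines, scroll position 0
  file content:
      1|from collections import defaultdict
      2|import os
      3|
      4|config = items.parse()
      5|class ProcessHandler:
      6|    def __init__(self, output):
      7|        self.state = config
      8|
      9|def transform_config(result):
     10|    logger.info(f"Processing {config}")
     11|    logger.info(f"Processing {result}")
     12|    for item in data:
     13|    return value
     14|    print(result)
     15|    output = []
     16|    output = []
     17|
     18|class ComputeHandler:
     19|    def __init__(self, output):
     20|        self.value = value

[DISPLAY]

                                                      
                                                      
                                                      
                                                      
                                                      
                                                      
                                                      
                                                      
                                                      
━━━━━━━━━━━━━━━━━━━━━━━┓                              
                       ┃                              
─────────────┏━━━━━━━━━━━━━━━━━━━━━━━━━━━━━━━━━┓      
             ┃ FileViewer                      ┃      
nt: true     ┠─────────────────────────────────┨      
duction      ┃from collections import defaultd▲┃      
duction      ┃import os                       █┃      
y: 30        ┃                                ░┃      
info         ┃config = items.parse()          ░┃      
 4           ┃class ProcessHandler:           ░┃      


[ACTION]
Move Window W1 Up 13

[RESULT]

             ┃ FileViewer                      ┃      
             ┠─────────────────────────────────┨      
             ┃from collections import defaultd▲┃      
             ┃import os                       █┃      
             ┃                                ░┃      
             ┃config = items.parse()          ░┃      
             ┃class ProcessHandler:           ░┃      
             ┃    def __init__(self, output): ░┃      
             ┃        self.state = config     ░┃      
━━━━━━━━━━━━━┃                                ░┃      
             ┃def transform_config(result):   ░┃      
─────────────┃    logger.info(f"Processing {co░┃      
             ┃    logger.info(f"Processing {re░┃      
nt: true     ┃    for item in data:           ▼┃      
duction      ┗━━━━━━━━━━━━━━━━━━━━━━━━━━━━━━━━━┛      
duction               ░┃                              
y: 30                 ░┃                              
info                  ░┃                              
 4                    ░┃                              


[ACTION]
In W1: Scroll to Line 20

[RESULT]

             ┃ FileViewer                      ┃      
             ┠─────────────────────────────────┨      
             ┃def transform_config(result):   ▲┃      
             ┃    logger.info(f"Processing {co░┃      
             ┃    logger.info(f"Processing {re░┃      
             ┃    for item in data:           ░┃      
             ┃    return value                ░┃      
             ┃    print(result)               ░┃      
             ┃    output = []                 ░┃      
━━━━━━━━━━━━━┃    output = []                 ░┃      
             ┃                                ░┃      
─────────────┃class ComputeHandler:           ░┃      
             ┃    def __init__(self, output): █┃      
nt: true     ┃        self.value = value      ▼┃      
duction      ┗━━━━━━━━━━━━━━━━━━━━━━━━━━━━━━━━━┛      
duction               ░┃                              
y: 30                 ░┃                              
info                  ░┃                              
 4                    ░┃                              


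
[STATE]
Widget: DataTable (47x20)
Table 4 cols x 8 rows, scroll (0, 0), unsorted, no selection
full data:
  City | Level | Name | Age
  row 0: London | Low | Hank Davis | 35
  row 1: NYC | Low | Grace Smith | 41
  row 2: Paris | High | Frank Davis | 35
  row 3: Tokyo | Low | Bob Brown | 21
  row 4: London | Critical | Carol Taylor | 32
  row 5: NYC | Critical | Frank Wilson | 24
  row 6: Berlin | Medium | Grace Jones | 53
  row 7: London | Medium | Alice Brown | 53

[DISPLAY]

City  │Level   │Name        │Age               
──────┼────────┼────────────┼───               
London│Low     │Hank Davis  │35                
NYC   │Low     │Grace Smith │41                
Paris │High    │Frank Davis │35                
Tokyo │Low     │Bob Brown   │21                
London│Critical│Carol Taylor│32                
NYC   │Critical│Frank Wilson│24                
Berlin│Medium  │Grace Jones │53                
London│Medium  │Alice Brown │53                
                                               
                                               
                                               
                                               
                                               
                                               
                                               
                                               
                                               
                                               


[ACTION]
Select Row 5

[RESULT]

City  │Level   │Name        │Age               
──────┼────────┼────────────┼───               
London│Low     │Hank Davis  │35                
NYC   │Low     │Grace Smith │41                
Paris │High    │Frank Davis │35                
Tokyo │Low     │Bob Brown   │21                
London│Critical│Carol Taylor│32                
>YC   │Critical│Frank Wilson│24                
Berlin│Medium  │Grace Jones │53                
London│Medium  │Alice Brown │53                
                                               
                                               
                                               
                                               
                                               
                                               
                                               
                                               
                                               
                                               


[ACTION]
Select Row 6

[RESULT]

City  │Level   │Name        │Age               
──────┼────────┼────────────┼───               
London│Low     │Hank Davis  │35                
NYC   │Low     │Grace Smith │41                
Paris │High    │Frank Davis │35                
Tokyo │Low     │Bob Brown   │21                
London│Critical│Carol Taylor│32                
NYC   │Critical│Frank Wilson│24                
>erlin│Medium  │Grace Jones │53                
London│Medium  │Alice Brown │53                
                                               
                                               
                                               
                                               
                                               
                                               
                                               
                                               
                                               
                                               


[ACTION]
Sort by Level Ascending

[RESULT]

City  │Level  ▲│Name        │Age               
──────┼────────┼────────────┼───               
London│Critical│Carol Taylor│32                
NYC   │Critical│Frank Wilson│24                
Paris │High    │Frank Davis │35                
London│Low     │Hank Davis  │35                
NYC   │Low     │Grace Smith │41                
Tokyo │Low     │Bob Brown   │21                
>erlin│Medium  │Grace Jones │53                
London│Medium  │Alice Brown │53                
                                               
                                               
                                               
                                               
                                               
                                               
                                               
                                               
                                               
                                               


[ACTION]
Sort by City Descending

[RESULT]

City ▼│Level   │Name        │Age               
──────┼────────┼────────────┼───               
Tokyo │Low     │Bob Brown   │21                
Paris │High    │Frank Davis │35                
NYC   │Critical│Frank Wilson│24                
NYC   │Low     │Grace Smith │41                
London│Critical│Carol Taylor│32                
London│Low     │Hank Davis  │35                
>ondon│Medium  │Alice Brown │53                
Berlin│Medium  │Grace Jones │53                
                                               
                                               
                                               
                                               
                                               
                                               
                                               
                                               
                                               
                                               


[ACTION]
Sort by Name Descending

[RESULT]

City  │Level   │Name       ▼│Age               
──────┼────────┼────────────┼───               
London│Low     │Hank Davis  │35                
NYC   │Low     │Grace Smith │41                
Berlin│Medium  │Grace Jones │53                
NYC   │Critical│Frank Wilson│24                
Paris │High    │Frank Davis │35                
London│Critical│Carol Taylor│32                
>okyo │Low     │Bob Brown   │21                
London│Medium  │Alice Brown │53                
                                               
                                               
                                               
                                               
                                               
                                               
                                               
                                               
                                               
                                               


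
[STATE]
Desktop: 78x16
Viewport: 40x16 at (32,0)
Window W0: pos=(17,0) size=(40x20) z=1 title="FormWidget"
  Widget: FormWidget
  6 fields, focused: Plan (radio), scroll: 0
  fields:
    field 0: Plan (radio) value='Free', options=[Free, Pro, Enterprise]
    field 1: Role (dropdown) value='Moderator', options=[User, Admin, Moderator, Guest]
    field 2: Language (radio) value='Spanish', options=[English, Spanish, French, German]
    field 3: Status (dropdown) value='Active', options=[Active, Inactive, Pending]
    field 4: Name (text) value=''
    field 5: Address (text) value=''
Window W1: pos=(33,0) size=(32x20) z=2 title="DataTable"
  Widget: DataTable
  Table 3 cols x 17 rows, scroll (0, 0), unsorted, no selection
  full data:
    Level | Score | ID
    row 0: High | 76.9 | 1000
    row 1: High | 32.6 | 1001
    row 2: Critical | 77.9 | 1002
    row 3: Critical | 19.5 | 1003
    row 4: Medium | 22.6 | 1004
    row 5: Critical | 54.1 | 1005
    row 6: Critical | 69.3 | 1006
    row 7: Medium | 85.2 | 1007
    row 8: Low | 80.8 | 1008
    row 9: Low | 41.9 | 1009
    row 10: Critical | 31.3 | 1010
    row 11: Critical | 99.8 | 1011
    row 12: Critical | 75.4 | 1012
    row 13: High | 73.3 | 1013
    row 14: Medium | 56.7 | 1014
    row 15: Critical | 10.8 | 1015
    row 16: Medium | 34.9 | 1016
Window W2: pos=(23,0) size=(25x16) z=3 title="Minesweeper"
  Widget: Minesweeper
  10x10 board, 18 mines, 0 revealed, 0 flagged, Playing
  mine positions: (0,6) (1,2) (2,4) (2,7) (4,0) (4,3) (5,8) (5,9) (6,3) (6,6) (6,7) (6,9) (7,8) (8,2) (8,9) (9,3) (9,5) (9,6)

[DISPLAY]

━━━━━━━━━━━━━━━┓━━━━━━━━━━━━━━━━┓       
eper           ┃                ┃       
───────────────┨────────────────┨       
■■             ┃│ID             ┃       
■■             ┃┼────           ┃       
■■             ┃│1000           ┃       
■■             ┃│1001           ┃       
■■             ┃│1002           ┃       
■■             ┃│1003           ┃       
■■             ┃│1004           ┃       
■■             ┃│1005           ┃       
■■             ┃│1006           ┃       
■■             ┃│1007           ┃       
               ┃│1008           ┃       
               ┃│1009           ┃       
━━━━━━━━━━━━━━━┛│1010           ┃       


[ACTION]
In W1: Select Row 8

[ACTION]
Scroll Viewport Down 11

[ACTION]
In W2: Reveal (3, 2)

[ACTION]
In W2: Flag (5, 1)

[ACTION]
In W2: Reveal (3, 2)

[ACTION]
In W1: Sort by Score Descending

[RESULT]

━━━━━━━━━━━━━━━┓━━━━━━━━━━━━━━━━┓       
eper           ┃                ┃       
───────────────┨────────────────┨       
■■             ┃│ID             ┃       
■■             ┃┼────           ┃       
■■             ┃│1011           ┃       
■■             ┃│1007           ┃       
■■             ┃│1008           ┃       
■■             ┃│1002           ┃       
■■             ┃│1000           ┃       
■■             ┃│1012           ┃       
■■             ┃│1013           ┃       
■■             ┃│1006           ┃       
               ┃│1014           ┃       
               ┃│1005           ┃       
━━━━━━━━━━━━━━━┛│1009           ┃       


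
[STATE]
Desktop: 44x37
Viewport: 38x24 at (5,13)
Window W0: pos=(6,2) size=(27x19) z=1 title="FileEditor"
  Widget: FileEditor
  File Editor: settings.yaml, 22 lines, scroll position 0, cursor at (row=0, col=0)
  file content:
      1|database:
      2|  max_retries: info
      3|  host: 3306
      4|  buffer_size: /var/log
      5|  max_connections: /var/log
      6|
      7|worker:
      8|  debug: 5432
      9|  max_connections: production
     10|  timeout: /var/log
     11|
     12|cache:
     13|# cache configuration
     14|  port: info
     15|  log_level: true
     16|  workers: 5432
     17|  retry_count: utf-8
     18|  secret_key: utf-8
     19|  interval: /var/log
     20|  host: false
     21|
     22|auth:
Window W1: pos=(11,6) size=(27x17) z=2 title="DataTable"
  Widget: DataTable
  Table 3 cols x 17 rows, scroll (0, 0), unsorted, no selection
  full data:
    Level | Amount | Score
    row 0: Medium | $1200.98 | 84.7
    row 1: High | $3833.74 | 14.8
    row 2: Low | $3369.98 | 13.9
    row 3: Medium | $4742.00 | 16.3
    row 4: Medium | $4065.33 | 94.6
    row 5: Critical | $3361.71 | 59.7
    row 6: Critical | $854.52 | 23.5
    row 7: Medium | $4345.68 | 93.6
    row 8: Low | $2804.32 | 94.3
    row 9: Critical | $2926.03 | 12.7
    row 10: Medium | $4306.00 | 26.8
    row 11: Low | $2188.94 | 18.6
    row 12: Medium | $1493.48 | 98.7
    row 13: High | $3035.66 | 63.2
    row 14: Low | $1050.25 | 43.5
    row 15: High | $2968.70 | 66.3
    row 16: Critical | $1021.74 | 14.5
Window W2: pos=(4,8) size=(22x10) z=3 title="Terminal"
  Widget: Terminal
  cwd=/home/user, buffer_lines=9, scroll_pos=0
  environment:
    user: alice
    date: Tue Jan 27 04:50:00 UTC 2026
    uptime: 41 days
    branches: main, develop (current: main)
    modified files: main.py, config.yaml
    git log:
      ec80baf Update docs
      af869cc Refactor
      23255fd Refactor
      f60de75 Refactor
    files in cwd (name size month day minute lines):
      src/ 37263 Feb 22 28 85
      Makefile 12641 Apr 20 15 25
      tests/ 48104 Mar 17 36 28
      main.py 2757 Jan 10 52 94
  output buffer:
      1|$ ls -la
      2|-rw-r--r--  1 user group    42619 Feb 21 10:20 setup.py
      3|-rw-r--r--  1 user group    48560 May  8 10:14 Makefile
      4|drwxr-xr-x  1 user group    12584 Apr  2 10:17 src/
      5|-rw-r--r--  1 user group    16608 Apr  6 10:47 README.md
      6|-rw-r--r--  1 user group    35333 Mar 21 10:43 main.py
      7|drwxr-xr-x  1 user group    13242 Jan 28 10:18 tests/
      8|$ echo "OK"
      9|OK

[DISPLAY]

-rw-r--r--  1 user g┃.98│13.9   ┃     
drwxr-xr-x  1 user g┃.00│16.3   ┃     
-rw-r--r--  1 user g┃.33│94.6   ┃     
-rw-r--r--  1 user g┃.71│59.7   ┃     
━━━━━━━━━━━━━━━━━━━━┛52 │23.5   ┃     
 ┃  po┃Medium  │$4345.68│93.6   ┃     
 ┃  lo┃Low     │$2804.32│94.3   ┃     
 ┗━━━━┃Critical│$2926.03│12.7   ┃     
      ┃Medium  │$4306.00│26.8   ┃     
      ┗━━━━━━━━━━━━━━━━━━━━━━━━━┛     
                                      
                                      
                                      
                                      
                                      
                                      
                                      
                                      
                                      
                                      
                                      
                                      
                                      
                                      


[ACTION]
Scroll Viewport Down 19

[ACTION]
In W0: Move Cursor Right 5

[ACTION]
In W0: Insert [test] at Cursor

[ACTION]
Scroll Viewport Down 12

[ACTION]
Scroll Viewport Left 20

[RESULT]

    ┃-rw-r--r--  1 user g┃.98│13.9   ┃
    ┃drwxr-xr-x  1 user g┃.00│16.3   ┃
    ┃-rw-r--r--  1 user g┃.33│94.6   ┃
    ┃-rw-r--r--  1 user g┃.71│59.7   ┃
    ┗━━━━━━━━━━━━━━━━━━━━┛52 │23.5   ┃
      ┃  po┃Medium  │$4345.68│93.6   ┃
      ┃  lo┃Low     │$2804.32│94.3   ┃
      ┗━━━━┃Critical│$2926.03│12.7   ┃
           ┃Medium  │$4306.00│26.8   ┃
           ┗━━━━━━━━━━━━━━━━━━━━━━━━━┛
                                      
                                      
                                      
                                      
                                      
                                      
                                      
                                      
                                      
                                      
                                      
                                      
                                      
                                      


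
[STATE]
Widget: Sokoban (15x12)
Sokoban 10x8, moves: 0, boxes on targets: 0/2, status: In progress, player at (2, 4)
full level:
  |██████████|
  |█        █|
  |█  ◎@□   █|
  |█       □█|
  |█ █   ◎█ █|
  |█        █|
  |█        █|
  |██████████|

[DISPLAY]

██████████     
█        █     
█  ◎@□   █     
█       □█     
█ █   ◎█ █     
█        █     
█        █     
██████████     
Moves: 0  0/2  
               
               
               


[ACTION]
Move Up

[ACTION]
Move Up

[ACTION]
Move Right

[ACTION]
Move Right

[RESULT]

██████████     
█     @  █     
█  ◎ □   █     
█       □█     
█ █   ◎█ █     
█        █     
█        █     
██████████     
Moves: 3  0/2  
               
               
               


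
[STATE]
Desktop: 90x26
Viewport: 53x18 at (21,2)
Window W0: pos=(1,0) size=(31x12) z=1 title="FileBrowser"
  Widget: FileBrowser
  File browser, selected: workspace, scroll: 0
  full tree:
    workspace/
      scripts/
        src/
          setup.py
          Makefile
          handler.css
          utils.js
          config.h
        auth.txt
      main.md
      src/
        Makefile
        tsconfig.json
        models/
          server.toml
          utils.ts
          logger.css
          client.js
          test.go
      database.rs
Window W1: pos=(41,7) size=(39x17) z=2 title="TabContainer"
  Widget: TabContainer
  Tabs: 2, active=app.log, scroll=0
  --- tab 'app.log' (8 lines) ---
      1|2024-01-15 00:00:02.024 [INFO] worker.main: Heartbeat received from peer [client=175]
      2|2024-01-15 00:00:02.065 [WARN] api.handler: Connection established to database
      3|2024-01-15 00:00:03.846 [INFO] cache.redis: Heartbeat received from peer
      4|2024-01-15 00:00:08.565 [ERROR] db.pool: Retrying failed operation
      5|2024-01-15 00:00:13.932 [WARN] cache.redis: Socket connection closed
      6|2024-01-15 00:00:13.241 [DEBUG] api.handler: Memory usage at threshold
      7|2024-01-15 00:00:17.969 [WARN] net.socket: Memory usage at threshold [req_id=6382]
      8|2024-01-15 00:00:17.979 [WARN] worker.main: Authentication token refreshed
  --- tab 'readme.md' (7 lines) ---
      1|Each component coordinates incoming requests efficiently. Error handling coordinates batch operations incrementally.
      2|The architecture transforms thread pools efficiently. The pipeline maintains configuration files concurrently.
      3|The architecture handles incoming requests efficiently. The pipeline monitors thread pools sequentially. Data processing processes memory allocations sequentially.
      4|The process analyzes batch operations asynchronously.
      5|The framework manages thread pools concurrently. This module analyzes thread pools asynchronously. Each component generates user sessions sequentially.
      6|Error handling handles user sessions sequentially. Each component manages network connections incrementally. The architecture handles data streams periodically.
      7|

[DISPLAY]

──────────┨                                          
          ┃                                          
          ┃                                          
          ┃                                          
          ┃                                          
          ┃         ┏━━━━━━━━━━━━━━━━━━━━━━━━━━━━━━━━
          ┃         ┃ TabContainer                   
          ┃         ┠────────────────────────────────
          ┃         ┃[app.log]│ readme.md            
━━━━━━━━━━┛         ┃────────────────────────────────
                    ┃2024-01-15 00:00:02.024 [INFO] w
                    ┃2024-01-15 00:00:02.065 [WARN] a
                    ┃2024-01-15 00:00:03.846 [INFO] c
                    ┃2024-01-15 00:00:08.565 [ERROR] 
                    ┃2024-01-15 00:00:13.932 [WARN] c
                    ┃2024-01-15 00:00:13.241 [DEBUG] 
                    ┃2024-01-15 00:00:17.969 [WARN] n
                    ┃2024-01-15 00:00:17.979 [WARN] w


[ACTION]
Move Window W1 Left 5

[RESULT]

──────────┨                                          
          ┃                                          
          ┃                                          
          ┃                                          
          ┃                                          
          ┃    ┏━━━━━━━━━━━━━━━━━━━━━━━━━━━━━━━━━━━━━
          ┃    ┃ TabContainer                        
          ┃    ┠─────────────────────────────────────
          ┃    ┃[app.log]│ readme.md                 
━━━━━━━━━━┛    ┃─────────────────────────────────────
               ┃2024-01-15 00:00:02.024 [INFO] worker
               ┃2024-01-15 00:00:02.065 [WARN] api.ha
               ┃2024-01-15 00:00:03.846 [INFO] cache.
               ┃2024-01-15 00:00:08.565 [ERROR] db.po
               ┃2024-01-15 00:00:13.932 [WARN] cache.
               ┃2024-01-15 00:00:13.241 [DEBUG] api.h
               ┃2024-01-15 00:00:17.969 [WARN] net.so
               ┃2024-01-15 00:00:17.979 [WARN] worker


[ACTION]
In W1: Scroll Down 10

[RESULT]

──────────┨                                          
          ┃                                          
          ┃                                          
          ┃                                          
          ┃                                          
          ┃    ┏━━━━━━━━━━━━━━━━━━━━━━━━━━━━━━━━━━━━━
          ┃    ┃ TabContainer                        
          ┃    ┠─────────────────────────────────────
          ┃    ┃[app.log]│ readme.md                 
━━━━━━━━━━┛    ┃─────────────────────────────────────
               ┃2024-01-15 00:00:17.979 [WARN] worker
               ┃                                     
               ┃                                     
               ┃                                     
               ┃                                     
               ┃                                     
               ┃                                     
               ┃                                     


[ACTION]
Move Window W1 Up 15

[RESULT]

──────────┨    ┠─────────────────────────────────────
          ┃    ┃[app.log]│ readme.md                 
          ┃    ┃─────────────────────────────────────
          ┃    ┃2024-01-15 00:00:17.979 [WARN] worker
          ┃    ┃                                     
          ┃    ┃                                     
          ┃    ┃                                     
          ┃    ┃                                     
          ┃    ┃                                     
━━━━━━━━━━┛    ┃                                     
               ┃                                     
               ┃                                     
               ┃                                     
               ┃                                     
               ┗━━━━━━━━━━━━━━━━━━━━━━━━━━━━━━━━━━━━━
                                                     
                                                     
                                                     
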